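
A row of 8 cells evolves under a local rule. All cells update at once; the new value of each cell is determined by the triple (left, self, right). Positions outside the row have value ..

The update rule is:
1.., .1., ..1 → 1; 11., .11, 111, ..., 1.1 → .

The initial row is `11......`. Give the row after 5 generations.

......1.

..1.....
.111....
1...1...
11.111..
......1.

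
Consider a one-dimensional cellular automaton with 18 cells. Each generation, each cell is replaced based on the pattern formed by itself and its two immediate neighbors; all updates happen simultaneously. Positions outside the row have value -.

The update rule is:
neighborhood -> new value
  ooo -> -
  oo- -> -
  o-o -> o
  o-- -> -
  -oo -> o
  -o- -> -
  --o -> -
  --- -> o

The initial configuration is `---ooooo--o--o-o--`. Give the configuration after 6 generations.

o--o--o--ooo----o-

oo-o----------o--o
o-o--oooooooo-----
-o---o--------oooo
---o---oooooo-o---
oo---o-o-----o--oo
o--o--o--ooo----o-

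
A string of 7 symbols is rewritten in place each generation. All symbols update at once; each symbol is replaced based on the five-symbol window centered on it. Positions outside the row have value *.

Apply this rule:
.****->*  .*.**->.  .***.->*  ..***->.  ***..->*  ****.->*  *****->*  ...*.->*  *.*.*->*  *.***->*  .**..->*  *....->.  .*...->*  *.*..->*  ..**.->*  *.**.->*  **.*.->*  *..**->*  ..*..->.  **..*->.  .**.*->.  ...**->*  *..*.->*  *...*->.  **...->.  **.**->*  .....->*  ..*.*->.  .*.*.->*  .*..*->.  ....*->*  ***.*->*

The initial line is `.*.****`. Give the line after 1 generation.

**.****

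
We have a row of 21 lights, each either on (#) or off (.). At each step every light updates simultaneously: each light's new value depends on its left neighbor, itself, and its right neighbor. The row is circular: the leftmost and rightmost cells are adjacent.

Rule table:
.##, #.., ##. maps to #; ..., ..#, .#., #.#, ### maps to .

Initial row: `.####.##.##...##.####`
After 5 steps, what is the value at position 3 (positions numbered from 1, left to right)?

.#..#.##.###..##.#..#
..#...##.#.##.##..#..
...#..##...##.###..#.
....#.###..##.#.##..#
#.....#.##.##...###..
position 3 holds .

.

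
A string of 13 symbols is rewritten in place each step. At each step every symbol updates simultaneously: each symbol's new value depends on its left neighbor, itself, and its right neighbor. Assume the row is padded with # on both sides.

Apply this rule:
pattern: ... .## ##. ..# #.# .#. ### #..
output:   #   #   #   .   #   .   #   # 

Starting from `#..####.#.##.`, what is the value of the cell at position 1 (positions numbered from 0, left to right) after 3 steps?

##.#####.####
#############
#############
position 1 holds #

#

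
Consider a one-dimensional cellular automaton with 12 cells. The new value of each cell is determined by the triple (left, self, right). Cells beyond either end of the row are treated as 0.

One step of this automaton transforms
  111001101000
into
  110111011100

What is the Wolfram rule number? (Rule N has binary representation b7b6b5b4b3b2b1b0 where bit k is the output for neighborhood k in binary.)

position 1: 111 → 1  (bit 7 = 1)
position 2: 110 → 0  (bit 6 = 0)
position 7: 101 → 1  (bit 5 = 1)
position 3: 100 → 1  (bit 4 = 1)
position 0: 011 → 1  (bit 3 = 1)
position 8: 010 → 1  (bit 2 = 1)
position 4: 001 → 1  (bit 1 = 1)
position 10: 000 → 0  (bit 0 = 0)
bits b7..b0 = 10111110 = 190

190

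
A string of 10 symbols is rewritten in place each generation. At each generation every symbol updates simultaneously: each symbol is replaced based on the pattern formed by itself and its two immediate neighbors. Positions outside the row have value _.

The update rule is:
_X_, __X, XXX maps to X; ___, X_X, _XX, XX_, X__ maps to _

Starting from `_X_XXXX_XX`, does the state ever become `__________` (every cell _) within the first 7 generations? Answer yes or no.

XX__XX____
___X______
__XX______
_X________
XX________
__________
all cells are _ at generation 6

yes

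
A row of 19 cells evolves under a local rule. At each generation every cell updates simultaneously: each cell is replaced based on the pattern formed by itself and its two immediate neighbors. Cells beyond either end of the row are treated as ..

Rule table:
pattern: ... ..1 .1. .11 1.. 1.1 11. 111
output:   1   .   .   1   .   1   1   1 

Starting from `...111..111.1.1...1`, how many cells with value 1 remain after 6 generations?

generation 1: 11.111..1111.1..1..
generation 2: 111111..11111.....1
generation 3: 111111..11111.111..
generation 4: 111111..111111111.1
generation 5: 111111..1111111111.
generation 6: 111111..1111111111.
count of 1: 16

16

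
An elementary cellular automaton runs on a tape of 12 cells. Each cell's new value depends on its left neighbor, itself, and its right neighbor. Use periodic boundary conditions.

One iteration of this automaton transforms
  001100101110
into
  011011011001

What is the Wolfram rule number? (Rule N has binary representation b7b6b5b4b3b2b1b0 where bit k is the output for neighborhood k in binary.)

position 9: 111 → 0  (bit 7 = 0)
position 3: 110 → 0  (bit 6 = 0)
position 7: 101 → 1  (bit 5 = 1)
position 4: 100 → 1  (bit 4 = 1)
position 2: 011 → 1  (bit 3 = 1)
position 6: 010 → 0  (bit 2 = 0)
position 1: 001 → 1  (bit 1 = 1)
position 0: 000 → 0  (bit 0 = 0)
bits b7..b0 = 00111010 = 58

58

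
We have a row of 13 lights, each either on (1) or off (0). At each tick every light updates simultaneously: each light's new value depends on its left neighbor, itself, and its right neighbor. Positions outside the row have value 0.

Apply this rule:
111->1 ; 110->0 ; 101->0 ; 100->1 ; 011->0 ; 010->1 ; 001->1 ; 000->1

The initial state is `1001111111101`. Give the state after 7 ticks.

tick 1: 1110111111001
tick 2: 0100011110111
tick 3: 1111101100010
tick 4: 0111000011111
tick 5: 1010111101110
tick 6: 1010011000101
tick 7: 1011100111101

1011100111101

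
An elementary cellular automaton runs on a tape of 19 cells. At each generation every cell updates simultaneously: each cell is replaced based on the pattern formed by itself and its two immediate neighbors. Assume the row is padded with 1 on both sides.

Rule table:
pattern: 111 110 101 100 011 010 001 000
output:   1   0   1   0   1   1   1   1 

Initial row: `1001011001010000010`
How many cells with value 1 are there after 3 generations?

16

generation 1: 0011110011110111111
generation 2: 0111100111101111111
generation 3: 1111001111011111111
count of 1: 16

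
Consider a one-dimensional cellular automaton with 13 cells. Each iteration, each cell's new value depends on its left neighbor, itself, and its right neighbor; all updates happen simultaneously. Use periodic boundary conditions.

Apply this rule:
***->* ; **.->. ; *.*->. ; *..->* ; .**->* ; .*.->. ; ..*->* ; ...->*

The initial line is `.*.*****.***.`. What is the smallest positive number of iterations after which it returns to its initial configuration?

26

*..****..**.*
.*****.***..*
.****..**.**.
****.***..*.*
***..**.**..*
**.***..*.***
*..**.**..***
.***..*.*****
.**.**..****.
**..*.*****.*
*.**..****..*
..*.*****.***
**..****..**.
*.*****.***..
..****..**.**
*****.***..*.
****..**.**..
***.***..*.**
**..**.**..**
*.***..*.****
..**.**..****
***..*.*****.
**.**..****..
*..*.*****.**
.**..****..**
.*.*****.***.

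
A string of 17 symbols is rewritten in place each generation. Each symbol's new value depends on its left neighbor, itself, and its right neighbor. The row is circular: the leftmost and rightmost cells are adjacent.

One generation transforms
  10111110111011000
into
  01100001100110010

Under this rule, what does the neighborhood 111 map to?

At position 3 the neighborhood is 111; the next row has 0 there.

0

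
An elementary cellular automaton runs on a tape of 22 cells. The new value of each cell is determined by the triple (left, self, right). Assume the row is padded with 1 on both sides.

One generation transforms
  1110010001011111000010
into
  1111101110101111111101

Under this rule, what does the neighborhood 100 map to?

At position 3 the neighborhood is 100; the next row has 1 there.

1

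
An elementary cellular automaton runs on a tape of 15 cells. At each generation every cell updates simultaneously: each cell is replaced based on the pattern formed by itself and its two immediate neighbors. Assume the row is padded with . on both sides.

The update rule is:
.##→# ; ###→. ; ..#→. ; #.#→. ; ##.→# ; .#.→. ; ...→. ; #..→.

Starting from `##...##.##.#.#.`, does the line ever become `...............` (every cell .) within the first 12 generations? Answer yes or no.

no

generation 1: ##...##.##.....
generation 2: ##...##.##.....  (fixed point — unchanged through generation 12)
generation 12 is ##...##.##....., still not uniform .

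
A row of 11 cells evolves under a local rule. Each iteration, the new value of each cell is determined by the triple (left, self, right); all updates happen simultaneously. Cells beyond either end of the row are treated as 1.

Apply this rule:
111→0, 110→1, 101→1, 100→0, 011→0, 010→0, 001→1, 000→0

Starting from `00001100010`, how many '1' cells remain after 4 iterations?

00010100101
00101001010
01010010101
10100101010
count of 1: 5

5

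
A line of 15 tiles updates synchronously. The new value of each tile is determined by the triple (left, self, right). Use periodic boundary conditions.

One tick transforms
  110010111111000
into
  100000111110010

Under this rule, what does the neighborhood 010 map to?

0

At position 4 the neighborhood is 010; the next row has 0 there.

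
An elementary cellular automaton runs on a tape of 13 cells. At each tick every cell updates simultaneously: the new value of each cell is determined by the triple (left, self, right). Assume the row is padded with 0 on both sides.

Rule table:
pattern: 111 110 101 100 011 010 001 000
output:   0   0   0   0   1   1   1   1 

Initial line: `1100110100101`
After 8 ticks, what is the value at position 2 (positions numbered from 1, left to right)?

tick 1: 1001100101101
tick 2: 1011001101001
tick 3: 1010011001011
tick 4: 1010110011010
tick 5: 1010100110010
tick 6: 1010101100110
tick 7: 1010101001100
tick 8: 1010101011001
position 2 holds 0

0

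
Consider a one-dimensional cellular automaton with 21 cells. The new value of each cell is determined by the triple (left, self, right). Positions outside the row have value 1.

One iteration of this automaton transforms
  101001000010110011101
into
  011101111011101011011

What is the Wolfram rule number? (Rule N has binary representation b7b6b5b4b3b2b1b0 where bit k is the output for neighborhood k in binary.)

189

position 17: 111 → 1  (bit 7 = 1)
position 0: 110 → 0  (bit 6 = 0)
position 1: 101 → 1  (bit 5 = 1)
position 3: 100 → 1  (bit 4 = 1)
position 12: 011 → 1  (bit 3 = 1)
position 2: 010 → 1  (bit 2 = 1)
position 4: 001 → 0  (bit 1 = 0)
position 7: 000 → 1  (bit 0 = 1)
bits b7..b0 = 10111101 = 189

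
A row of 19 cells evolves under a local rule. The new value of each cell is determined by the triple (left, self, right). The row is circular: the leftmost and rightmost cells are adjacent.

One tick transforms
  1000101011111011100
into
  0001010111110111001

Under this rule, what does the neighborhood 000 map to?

At position 2 the neighborhood is 000; the next row has 0 there.

0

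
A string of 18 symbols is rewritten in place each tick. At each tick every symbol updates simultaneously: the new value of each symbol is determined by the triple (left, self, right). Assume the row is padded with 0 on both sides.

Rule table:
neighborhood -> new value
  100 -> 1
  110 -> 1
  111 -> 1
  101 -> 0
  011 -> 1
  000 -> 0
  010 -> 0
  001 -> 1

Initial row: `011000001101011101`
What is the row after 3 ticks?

111110111110111111

111100011100011100
111110111110111110
111110111110111111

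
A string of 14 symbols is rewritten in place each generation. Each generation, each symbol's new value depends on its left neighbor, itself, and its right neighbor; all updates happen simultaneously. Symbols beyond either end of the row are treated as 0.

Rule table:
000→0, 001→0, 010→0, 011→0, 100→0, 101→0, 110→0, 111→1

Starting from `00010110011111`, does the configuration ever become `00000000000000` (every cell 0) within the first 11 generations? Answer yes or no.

yes

00000000001110
00000000000100
00000000000000
all cells are 0 at generation 3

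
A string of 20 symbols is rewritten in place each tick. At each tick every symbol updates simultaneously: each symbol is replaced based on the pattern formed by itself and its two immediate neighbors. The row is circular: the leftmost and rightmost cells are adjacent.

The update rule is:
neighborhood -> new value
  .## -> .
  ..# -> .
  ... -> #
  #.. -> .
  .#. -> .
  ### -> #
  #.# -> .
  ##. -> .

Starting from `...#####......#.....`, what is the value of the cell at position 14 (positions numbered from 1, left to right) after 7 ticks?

#

##..###..####...####
#....#....##..#..###
..##...##.........##
.....#....#######...
####...##..#####..##
###..#......###....#
##.....####..#..##..
position 14 holds #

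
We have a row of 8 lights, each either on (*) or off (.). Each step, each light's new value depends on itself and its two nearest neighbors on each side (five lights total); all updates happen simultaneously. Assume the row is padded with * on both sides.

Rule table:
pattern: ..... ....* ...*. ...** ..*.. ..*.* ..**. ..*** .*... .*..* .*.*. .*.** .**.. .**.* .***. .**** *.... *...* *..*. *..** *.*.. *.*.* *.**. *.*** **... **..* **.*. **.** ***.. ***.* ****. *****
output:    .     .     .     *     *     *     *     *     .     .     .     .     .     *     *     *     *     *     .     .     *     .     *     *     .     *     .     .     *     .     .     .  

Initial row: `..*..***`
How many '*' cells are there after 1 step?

4

step 1: *.*..**.
count of *: 4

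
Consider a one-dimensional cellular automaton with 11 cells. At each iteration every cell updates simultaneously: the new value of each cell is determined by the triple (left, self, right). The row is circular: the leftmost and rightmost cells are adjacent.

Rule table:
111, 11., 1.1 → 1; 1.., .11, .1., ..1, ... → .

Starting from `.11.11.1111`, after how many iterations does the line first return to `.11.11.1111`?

11

iteration 1: 1.11.11.111
iteration 2: 11.11.11.11
iteration 3: 111.11.11.1
iteration 4: 1111.11.11.
iteration 5: .1111.11.11
iteration 6: 1.1111.11.1
iteration 7: 11.1111.11.
iteration 8: .11.1111.11
iteration 9: 1.11.1111.1
iteration 10: 11.11.1111.
iteration 11: .11.11.1111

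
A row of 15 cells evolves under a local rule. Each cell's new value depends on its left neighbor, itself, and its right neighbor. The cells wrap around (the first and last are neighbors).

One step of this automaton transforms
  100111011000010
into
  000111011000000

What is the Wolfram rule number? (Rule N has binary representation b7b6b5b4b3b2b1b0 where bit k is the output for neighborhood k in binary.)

position 4: 111 → 1  (bit 7 = 1)
position 5: 110 → 1  (bit 6 = 1)
position 6: 101 → 0  (bit 5 = 0)
position 1: 100 → 0  (bit 4 = 0)
position 3: 011 → 1  (bit 3 = 1)
position 0: 010 → 0  (bit 2 = 0)
position 2: 001 → 0  (bit 1 = 0)
position 10: 000 → 0  (bit 0 = 0)
bits b7..b0 = 11001000 = 200

200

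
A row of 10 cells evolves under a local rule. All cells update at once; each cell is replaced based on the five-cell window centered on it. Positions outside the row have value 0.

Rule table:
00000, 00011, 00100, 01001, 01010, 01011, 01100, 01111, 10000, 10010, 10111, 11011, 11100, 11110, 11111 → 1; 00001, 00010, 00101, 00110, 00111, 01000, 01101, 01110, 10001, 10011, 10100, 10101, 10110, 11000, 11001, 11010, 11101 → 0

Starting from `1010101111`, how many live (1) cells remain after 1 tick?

0101011111
count of 1: 7

7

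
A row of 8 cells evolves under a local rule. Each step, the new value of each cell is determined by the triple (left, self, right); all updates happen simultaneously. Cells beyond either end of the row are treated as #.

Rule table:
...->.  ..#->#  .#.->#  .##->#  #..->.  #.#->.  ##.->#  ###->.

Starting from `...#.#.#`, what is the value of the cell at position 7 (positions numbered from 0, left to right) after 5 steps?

#

step 1: ..##.#.#
step 2: .###.#.#
step 3: .#.#.#.#
step 4: .#.#.#.#  (fixed point — unchanged through step 5)
position 7 holds #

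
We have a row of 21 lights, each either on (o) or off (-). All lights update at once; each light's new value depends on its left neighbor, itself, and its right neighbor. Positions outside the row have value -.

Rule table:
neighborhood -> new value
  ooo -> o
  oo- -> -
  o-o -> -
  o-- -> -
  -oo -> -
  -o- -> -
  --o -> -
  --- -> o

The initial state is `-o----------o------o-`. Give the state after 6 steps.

step 1: ---oooooooo---oooo---
step 2: oo--oooooo--o--oo--oo
step 3: -----oooo------------
step 4: oooo--oo--ooooooooooo
step 5: -oo--------ooooooooo-
step 6: ----oooooo--ooooooo--

----oooooo--ooooooo--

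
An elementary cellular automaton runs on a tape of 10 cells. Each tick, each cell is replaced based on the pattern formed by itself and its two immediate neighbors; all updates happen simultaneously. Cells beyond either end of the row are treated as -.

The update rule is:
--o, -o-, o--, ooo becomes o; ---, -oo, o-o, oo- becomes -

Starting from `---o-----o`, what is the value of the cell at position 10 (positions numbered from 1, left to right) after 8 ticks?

--ooo---oo
-o-o-o-o--
oo-o-o-oo-
---o-o---o
--oo-oo-oo
-o--------
ooo-------
-o-o------
position 10 holds -

-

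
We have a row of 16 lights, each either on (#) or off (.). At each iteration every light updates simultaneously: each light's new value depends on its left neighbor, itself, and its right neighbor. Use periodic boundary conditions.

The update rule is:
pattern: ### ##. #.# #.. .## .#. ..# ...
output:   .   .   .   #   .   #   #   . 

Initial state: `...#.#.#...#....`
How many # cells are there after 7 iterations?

iteration 1: ..##.#.##.###...
iteration 2: .#...#.......#..
iteration 3: ###.###.....###.
iteration 4: .......#...#....
iteration 5: ......###.###...
iteration 6: .....#.......#..
iteration 7: ....###.....###.
count of #: 6

6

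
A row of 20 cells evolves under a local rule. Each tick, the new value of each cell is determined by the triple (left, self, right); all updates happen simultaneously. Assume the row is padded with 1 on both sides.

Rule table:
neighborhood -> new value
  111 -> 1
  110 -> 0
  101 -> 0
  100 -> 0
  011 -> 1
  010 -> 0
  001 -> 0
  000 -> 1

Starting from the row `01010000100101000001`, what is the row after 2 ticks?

01110100111111011001

00000110000000011101
01110100111111011001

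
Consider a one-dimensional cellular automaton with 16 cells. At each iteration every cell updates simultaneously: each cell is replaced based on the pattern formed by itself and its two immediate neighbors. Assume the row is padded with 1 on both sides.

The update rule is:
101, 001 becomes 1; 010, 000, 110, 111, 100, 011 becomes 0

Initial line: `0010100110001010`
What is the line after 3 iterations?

iteration 1: 0101001000010101
iteration 2: 1010010000101010
iteration 3: 0100100001010101

0100100001010101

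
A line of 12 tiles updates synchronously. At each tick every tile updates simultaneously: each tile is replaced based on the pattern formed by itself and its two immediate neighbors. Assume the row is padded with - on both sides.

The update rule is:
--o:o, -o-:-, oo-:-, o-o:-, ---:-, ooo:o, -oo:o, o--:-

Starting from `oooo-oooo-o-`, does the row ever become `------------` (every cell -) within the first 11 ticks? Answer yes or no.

tick 1: ooo--ooo----
tick 2: oo--ooo-----
tick 3: o--ooo------
tick 4: --ooo-------
tick 5: -ooo--------
tick 6: ooo---------
tick 7: oo----------
tick 8: o-----------
tick 9: ------------
all cells are - at tick 9

yes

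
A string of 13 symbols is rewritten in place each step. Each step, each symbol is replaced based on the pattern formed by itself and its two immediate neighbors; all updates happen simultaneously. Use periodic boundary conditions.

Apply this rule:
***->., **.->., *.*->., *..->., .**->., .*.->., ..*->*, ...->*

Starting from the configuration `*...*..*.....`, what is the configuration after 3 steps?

..**..*..****
.*...*..*....
*..**..*..***

*..**..*..***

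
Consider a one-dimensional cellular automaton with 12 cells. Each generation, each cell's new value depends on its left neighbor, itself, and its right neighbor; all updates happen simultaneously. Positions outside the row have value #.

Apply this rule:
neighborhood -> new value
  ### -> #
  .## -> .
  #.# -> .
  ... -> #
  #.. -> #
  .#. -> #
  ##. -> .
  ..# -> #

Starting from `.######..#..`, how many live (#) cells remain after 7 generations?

6

..####.#####
##.##...####
#....###.###
.####.#...##
..##..####.#
##..##.##...
#.##.....###
count of #: 6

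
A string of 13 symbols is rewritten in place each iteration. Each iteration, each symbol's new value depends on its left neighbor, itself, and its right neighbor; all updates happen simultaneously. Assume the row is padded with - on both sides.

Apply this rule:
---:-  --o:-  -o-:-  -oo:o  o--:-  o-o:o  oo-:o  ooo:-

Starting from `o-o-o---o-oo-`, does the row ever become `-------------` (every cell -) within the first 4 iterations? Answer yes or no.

yes

-o-o-----ooo-
--o------o-o-
----------o--
-------------
all cells are - at iteration 4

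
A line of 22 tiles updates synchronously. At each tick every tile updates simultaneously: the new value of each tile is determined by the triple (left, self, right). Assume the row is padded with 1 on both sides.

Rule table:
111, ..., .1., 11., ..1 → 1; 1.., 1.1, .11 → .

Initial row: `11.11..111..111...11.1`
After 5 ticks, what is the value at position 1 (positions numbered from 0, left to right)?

11..1.1.11.1.11.11.1..
11.11.1..1.1..1..1.1.1
11..1.1.11.1.11.11.1..  (repeats tick 1; period 2)
tick 5: 11..1.1.11.1.11.11.1..
position 1 holds 1

1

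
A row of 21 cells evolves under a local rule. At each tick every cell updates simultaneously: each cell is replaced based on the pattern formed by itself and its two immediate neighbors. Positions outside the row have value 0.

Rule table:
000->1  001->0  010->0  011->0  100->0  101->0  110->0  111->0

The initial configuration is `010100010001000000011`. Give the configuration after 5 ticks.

000001000100011111000
111100010001000000011
000001000100011111000  (repeats tick 1; period 2)
tick 5: 000001000100011111000

000001000100011111000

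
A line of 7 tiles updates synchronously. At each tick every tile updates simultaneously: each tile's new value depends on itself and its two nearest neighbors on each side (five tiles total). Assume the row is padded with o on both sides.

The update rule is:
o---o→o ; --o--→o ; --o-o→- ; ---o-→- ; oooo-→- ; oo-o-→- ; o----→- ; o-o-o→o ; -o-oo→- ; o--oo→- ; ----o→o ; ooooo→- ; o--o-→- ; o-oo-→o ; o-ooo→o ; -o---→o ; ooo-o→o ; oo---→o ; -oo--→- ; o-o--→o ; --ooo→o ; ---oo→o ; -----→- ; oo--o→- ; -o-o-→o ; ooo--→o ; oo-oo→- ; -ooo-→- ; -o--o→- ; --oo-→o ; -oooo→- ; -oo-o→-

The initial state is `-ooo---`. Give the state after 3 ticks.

-o-oooo
-o-o---
-oooooo

-oooooo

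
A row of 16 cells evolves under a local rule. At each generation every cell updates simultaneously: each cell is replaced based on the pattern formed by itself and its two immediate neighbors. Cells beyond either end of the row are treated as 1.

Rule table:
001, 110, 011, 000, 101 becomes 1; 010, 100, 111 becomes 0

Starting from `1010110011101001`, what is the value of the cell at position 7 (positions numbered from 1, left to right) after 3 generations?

0

generation 1: 1101110110110011
generation 2: 0111011111110110
generation 3: 1101110000011111
position 7 holds 0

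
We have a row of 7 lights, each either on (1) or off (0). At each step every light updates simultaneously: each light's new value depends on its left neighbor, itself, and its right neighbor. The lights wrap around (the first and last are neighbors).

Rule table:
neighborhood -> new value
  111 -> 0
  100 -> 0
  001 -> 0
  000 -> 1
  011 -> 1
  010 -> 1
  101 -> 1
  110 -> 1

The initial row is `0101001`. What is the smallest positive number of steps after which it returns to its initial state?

1111001
0001001
0101001

3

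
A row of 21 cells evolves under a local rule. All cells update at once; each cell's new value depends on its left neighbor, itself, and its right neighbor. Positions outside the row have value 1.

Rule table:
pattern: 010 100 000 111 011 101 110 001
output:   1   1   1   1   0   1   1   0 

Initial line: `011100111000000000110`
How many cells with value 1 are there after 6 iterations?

18

101110011111111110011
110111001111111111001
111011100111111111100
111101110011111111110
111110111001111111111
111111011100111111111
count of 1: 18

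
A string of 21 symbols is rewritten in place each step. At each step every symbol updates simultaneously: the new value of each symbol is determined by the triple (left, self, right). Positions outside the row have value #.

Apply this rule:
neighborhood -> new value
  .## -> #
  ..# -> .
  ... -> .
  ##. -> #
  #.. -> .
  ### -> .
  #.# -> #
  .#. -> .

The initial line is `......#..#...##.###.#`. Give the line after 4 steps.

.................#...

.............####.###
.............#..###..
................#.#..
.................#...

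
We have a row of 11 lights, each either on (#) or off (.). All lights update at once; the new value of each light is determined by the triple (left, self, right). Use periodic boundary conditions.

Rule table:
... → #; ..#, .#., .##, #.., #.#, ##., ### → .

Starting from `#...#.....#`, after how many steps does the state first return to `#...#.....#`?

2

step 1: ..#...###..
step 2: #...#.....#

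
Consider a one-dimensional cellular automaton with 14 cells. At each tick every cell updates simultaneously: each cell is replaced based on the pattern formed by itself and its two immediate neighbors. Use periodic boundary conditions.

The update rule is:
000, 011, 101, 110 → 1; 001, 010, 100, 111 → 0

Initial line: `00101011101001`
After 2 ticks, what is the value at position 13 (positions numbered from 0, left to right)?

00010110110000
11001111110111
position 13 holds 1

1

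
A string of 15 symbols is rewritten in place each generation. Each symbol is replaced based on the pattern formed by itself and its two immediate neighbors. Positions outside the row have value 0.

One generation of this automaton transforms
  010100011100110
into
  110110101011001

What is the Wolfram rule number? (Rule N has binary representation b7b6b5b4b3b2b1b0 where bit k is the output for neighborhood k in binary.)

150

position 8: 111 → 1  (bit 7 = 1)
position 9: 110 → 0  (bit 6 = 0)
position 2: 101 → 0  (bit 5 = 0)
position 4: 100 → 1  (bit 4 = 1)
position 7: 011 → 0  (bit 3 = 0)
position 1: 010 → 1  (bit 2 = 1)
position 0: 001 → 1  (bit 1 = 1)
position 5: 000 → 0  (bit 0 = 0)
bits b7..b0 = 10010110 = 150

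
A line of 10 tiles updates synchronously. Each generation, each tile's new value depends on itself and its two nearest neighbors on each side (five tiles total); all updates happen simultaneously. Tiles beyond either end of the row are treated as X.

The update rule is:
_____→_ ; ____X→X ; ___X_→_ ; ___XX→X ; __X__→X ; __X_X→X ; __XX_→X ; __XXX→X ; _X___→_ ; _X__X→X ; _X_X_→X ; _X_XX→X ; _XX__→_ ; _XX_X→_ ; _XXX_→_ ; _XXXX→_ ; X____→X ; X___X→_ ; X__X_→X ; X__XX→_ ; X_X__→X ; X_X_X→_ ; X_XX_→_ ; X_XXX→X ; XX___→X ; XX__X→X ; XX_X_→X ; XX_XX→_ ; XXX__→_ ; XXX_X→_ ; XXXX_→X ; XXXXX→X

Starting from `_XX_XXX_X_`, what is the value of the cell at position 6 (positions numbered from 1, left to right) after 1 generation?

_

____X__X_X
position 6 holds _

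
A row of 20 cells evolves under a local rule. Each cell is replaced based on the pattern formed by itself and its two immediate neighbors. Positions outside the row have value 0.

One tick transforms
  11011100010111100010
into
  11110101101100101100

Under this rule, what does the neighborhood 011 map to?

1

At position 0 the neighborhood is 011; the next row has 1 there.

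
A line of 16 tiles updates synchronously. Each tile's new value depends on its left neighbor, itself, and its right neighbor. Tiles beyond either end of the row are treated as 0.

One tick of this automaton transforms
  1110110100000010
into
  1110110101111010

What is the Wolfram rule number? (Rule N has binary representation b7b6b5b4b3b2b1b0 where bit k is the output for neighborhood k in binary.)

position 1: 111 → 1  (bit 7 = 1)
position 2: 110 → 1  (bit 6 = 1)
position 3: 101 → 0  (bit 5 = 0)
position 8: 100 → 0  (bit 4 = 0)
position 0: 011 → 1  (bit 3 = 1)
position 7: 010 → 1  (bit 2 = 1)
position 13: 001 → 0  (bit 1 = 0)
position 9: 000 → 1  (bit 0 = 1)
bits b7..b0 = 11001101 = 205

205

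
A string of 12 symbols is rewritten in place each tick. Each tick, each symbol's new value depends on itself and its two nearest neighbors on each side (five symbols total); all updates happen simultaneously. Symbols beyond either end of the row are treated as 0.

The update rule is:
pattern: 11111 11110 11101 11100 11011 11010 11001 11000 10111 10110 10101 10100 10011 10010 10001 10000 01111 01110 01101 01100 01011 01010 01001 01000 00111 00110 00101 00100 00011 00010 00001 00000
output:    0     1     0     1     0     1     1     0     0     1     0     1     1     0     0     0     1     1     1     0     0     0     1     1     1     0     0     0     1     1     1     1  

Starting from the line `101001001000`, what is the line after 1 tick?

001100100101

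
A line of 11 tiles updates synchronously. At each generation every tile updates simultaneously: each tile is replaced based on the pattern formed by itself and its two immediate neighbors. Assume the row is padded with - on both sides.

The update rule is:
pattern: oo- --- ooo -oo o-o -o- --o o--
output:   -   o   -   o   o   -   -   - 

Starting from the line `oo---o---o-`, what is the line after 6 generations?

o--o---o---
-----o---oo
oooo---o-o-
o----o--o--
--oo------o
o-o--oooo--

o-o--oooo--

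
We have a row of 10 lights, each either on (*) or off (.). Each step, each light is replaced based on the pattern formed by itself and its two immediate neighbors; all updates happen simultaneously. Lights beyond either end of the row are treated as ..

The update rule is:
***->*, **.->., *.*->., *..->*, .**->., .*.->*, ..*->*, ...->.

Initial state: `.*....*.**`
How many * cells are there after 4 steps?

***..**...
.*.**..*..
**...****.
..*.*.**.*
count of *: 5

5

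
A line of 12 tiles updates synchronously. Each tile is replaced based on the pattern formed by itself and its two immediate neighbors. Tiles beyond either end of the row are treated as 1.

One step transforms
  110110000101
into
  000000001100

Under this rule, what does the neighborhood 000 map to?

At position 6 the neighborhood is 000; the next row has 0 there.

0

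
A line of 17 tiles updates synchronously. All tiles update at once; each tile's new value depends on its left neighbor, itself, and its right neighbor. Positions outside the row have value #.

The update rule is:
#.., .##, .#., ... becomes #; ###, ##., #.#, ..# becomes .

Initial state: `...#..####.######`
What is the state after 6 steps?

##.##.#....#.....
...#..####.#####.
##.##.#....#.....  (repeats step 1; period 2)
step 6: ...#..####.#####.

...#..####.#####.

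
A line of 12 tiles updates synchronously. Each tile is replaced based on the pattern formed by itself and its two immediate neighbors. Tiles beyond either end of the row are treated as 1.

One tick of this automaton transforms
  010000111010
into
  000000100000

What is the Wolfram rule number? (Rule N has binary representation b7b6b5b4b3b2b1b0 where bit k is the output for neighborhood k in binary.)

8

position 7: 111 → 0  (bit 7 = 0)
position 8: 110 → 0  (bit 6 = 0)
position 0: 101 → 0  (bit 5 = 0)
position 2: 100 → 0  (bit 4 = 0)
position 6: 011 → 1  (bit 3 = 1)
position 1: 010 → 0  (bit 2 = 0)
position 5: 001 → 0  (bit 1 = 0)
position 3: 000 → 0  (bit 0 = 0)
bits b7..b0 = 00001000 = 8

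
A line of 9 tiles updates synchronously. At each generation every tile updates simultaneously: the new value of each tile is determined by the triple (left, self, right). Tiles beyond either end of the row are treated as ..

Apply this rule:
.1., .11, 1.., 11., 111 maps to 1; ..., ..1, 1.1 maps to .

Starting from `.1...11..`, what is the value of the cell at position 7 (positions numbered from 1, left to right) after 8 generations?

1

.11..111.
.111.1111
.111.1111  (fixed point — unchanged through generation 8)
position 7 holds 1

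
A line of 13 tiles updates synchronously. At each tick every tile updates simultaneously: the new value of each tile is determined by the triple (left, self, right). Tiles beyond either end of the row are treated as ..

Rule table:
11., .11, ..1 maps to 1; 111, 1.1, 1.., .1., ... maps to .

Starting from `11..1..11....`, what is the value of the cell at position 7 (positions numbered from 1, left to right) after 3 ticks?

1

tick 1: 11.1..111....
tick 2: 11...11.1....
tick 3: 11..111......
position 7 holds 1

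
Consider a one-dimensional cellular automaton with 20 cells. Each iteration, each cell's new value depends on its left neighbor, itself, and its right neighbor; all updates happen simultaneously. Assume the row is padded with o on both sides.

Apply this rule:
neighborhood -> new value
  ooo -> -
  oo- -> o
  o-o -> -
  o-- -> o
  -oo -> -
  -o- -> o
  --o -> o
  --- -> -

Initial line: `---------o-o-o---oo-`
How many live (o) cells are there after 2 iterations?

iteration 1: o-------oo-o-oo-o-o-
iteration 2: oo-----o-o-o--o-o-o-
count of o: 8

8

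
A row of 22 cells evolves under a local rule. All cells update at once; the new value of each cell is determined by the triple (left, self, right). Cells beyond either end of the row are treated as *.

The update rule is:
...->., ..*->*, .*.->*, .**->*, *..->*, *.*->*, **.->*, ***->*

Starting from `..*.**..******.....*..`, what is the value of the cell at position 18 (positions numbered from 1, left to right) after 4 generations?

generation 1: ***************...****
generation 2: ****************.*****
generation 3: **********************
generation 4: **********************
position 18 holds *

*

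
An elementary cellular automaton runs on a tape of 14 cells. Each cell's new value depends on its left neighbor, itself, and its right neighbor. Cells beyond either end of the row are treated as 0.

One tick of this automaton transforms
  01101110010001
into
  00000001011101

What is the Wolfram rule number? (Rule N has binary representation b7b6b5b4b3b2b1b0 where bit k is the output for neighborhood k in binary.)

position 5: 111 → 0  (bit 7 = 0)
position 2: 110 → 0  (bit 6 = 0)
position 3: 101 → 0  (bit 5 = 0)
position 7: 100 → 1  (bit 4 = 1)
position 1: 011 → 0  (bit 3 = 0)
position 9: 010 → 1  (bit 2 = 1)
position 0: 001 → 0  (bit 1 = 0)
position 11: 000 → 1  (bit 0 = 1)
bits b7..b0 = 00010101 = 21

21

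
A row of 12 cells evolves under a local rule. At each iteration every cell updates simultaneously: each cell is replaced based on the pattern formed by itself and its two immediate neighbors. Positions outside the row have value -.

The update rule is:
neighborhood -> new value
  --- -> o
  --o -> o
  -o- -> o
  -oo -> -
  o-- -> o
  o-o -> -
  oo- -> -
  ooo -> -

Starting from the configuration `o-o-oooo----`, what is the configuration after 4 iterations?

oooooooo----

o-o-----oooo
o-oooooo----
o-------oooo
oooooooo----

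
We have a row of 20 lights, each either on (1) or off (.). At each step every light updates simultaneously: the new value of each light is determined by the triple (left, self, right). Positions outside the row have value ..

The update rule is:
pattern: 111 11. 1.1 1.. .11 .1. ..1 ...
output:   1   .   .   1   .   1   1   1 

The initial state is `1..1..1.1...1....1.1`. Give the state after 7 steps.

1111111.1111111111.1
.11111...11111111..1
1.111.111.111111.111
1..1...1...1111...1.
11111111111.11.11111
.111111111......111.
1.1111111.111111.1.1

1.1111111.111111.1.1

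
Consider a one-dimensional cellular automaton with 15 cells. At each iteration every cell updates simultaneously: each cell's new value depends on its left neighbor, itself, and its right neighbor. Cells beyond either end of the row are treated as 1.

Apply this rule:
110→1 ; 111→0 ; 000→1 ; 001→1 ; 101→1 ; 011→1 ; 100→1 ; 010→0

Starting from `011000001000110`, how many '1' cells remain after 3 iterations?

14

111111110111111
000000011100000
111111110111111
count of 1: 14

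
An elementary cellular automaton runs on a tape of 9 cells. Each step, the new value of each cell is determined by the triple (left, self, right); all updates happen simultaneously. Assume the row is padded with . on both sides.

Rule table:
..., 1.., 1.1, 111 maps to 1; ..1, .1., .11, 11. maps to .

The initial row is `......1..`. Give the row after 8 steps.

11111..11
.111.1...
..1.1.111
1..1.1.1.
.1..1.1.1
..1..1.1.
1..1..1.1
.1..1..1.

.1..1..1.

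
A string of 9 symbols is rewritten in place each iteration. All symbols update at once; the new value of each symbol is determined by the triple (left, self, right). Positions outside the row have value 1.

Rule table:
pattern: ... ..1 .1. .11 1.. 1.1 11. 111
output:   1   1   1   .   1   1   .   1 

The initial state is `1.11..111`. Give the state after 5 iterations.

.1..11.11
1111..1.1
111.1111.
11.1.11.1
1.111..1.

1.111..1.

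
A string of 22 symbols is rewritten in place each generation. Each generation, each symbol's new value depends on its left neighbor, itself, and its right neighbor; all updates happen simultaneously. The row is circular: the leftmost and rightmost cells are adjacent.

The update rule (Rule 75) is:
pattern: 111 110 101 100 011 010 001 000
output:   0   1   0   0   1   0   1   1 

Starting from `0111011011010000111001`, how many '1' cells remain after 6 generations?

0101011011000111101010
1000011011011100100000
0011111011010101001111
0110001011000000011001
0110110011011111111010
1110110111010000001000
count of 1: 10

10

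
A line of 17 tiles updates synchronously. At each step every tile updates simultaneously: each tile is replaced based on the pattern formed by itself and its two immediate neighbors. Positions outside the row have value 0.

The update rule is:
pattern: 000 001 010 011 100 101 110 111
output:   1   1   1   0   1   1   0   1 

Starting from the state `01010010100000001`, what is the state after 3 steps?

10111111111111101

step 1: 11111111111111111
step 2: 01111111111111110
step 3: 10111111111111101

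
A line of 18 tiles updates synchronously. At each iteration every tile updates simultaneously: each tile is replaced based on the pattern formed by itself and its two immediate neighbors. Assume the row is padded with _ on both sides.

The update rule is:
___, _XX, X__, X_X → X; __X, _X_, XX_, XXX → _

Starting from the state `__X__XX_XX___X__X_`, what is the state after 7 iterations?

iteration 1: X__X_X_XX_XX__X__X
iteration 2: _X__X_XX_XX_X__X__
iteration 3: __X__XX_XX_X_X__XX
iteration 4: X__X_X_XX_X_X_X_X_
iteration 5: _X__X_XX_X_X_X_X_X
iteration 6: __X__XX_X_X_X_X_X_
iteration 7: X__X_X_X_X_X_X_X_X

X__X_X_X_X_X_X_X_X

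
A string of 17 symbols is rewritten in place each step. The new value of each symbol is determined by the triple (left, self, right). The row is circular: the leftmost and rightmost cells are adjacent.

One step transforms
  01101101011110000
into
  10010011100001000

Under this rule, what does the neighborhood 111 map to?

At position 10 the neighborhood is 111; the next row has 0 there.

0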